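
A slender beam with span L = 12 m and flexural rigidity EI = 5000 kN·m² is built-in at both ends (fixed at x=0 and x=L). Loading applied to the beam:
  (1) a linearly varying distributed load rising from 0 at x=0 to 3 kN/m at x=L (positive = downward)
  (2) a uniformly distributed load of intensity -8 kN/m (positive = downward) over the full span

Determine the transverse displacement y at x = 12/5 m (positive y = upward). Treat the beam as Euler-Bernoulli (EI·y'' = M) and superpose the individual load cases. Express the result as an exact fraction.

y(12/5) = 288576/9765625 m

Load 1 — triangular load w₀=3 kN/m (0→w₀ over full span):
  y_1 = -w₀x²(L-x)²(x+2L)/(120LEI) = -3·(12/5)²·(12-(12/5))²·((12/5)+2·12)/(120·12·5000) = -57024/9765625 m
Load 2 — uniform load w=-8 kN/m over full span:
  y_2 = -wx²(L-x)²/(24EI) = -(-8)·(12/5)²·(12-(12/5))²/(24·5000) = 13824/390625 m
Superposition: y = Σ y_i = 288576/9765625 m ≈ 0.029550 m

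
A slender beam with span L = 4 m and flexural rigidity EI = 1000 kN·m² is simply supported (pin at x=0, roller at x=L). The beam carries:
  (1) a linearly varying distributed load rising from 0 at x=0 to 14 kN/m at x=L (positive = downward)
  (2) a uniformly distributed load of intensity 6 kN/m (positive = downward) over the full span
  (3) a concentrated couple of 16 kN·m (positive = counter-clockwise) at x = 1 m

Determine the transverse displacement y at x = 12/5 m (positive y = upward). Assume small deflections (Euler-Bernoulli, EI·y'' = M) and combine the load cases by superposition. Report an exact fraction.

Load 1 — triangular load w₀=14 kN/m (0→w₀ over full span):
  y_1 = -w₀x(7L⁴-10L²x²+3x⁴)/(360LEI) = -14·(12/5)·(7·4⁴-10·4²·(12/5)²+3·(12/5)⁴)/(360·4·1000) = -132608/5859375 m
Load 2 — uniform load w=6 kN/m over full span:
  y_2 = -wx(L³-2Lx²+x³)/(24EI) = -6·(12/5)·(4³-2·4·(12/5)²+(12/5)³)/(24·1000) = -1488/78125 m
Load 3 — applied couple M₀=16 kN·m at a=1 m (b=L-a=3):
  y_3 = (M₀x³/(6L)-M₀(x-a)²/2+C₁x)/EI  [x>a] with C₁=M₀(3b²-L²)/(6L)=22/3 = (16·(12/5)³/(6·4)-16·((12/5)-1)²/2+(22/3)·(12/5))/1000 = 174/15625 m
Superposition: y = Σ y_i = -178958/5859375 m ≈ -0.030542 m

y(12/5) = -178958/5859375 m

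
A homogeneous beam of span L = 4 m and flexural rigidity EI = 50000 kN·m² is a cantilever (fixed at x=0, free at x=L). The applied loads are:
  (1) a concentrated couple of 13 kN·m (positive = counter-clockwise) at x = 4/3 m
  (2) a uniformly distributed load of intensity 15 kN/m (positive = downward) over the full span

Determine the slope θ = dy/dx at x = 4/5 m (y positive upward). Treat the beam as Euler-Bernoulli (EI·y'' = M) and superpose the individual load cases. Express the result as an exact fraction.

θ(4/5) = -423/312500 rad

Load 1 — applied couple M₀=13 kN·m at a=4/3 m (b=L-a=8/3):
  θ_1 = M₀x/EI  [x≤a] = 13·(4/5)/50000 = 13/62500 rad
Load 2 — uniform load w=15 kN/m over full span:
  θ_2 = -wx(x²-3Lx+3L²)/(6EI) = -15·(4/5)·((4/5)²-3·4·(4/5)+3·4²)/(6·50000) = -122/78125 rad
Superposition: θ = Σ θ_i = -423/312500 rad ≈ -0.001354 rad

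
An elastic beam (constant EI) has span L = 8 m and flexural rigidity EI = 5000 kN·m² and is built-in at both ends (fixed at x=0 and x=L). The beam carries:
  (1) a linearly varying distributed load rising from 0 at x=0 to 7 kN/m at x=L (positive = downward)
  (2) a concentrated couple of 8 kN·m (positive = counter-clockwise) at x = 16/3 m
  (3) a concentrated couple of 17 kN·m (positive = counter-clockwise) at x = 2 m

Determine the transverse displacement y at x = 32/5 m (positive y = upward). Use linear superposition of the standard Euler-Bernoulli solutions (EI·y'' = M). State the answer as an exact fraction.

y(32/5) = -904849/351562500 m

Load 1 — triangular load w₀=7 kN/m (0→w₀ over full span):
  y_1 = -w₀x²(L-x)²(x+2L)/(120LEI) = -7·(32/5)²·(8-(32/5))²·((32/5)+2·8)/(120·8·5000) = -100352/29296875 m
Load 2 — applied couple M₀=8 kN·m at a=16/3 m (b=L-a=8/3):
  y_2 = (R_Ax³/6 - M_Ax²/2 - M₀(x-a)²/2)/EI  [x>a] with R_A=4/3, M_A=8/3 = ((4/3)·(32/5)³/6 - (8/3)·(32/5)²/2 - 8·((32/5)-(16/3))²/2)/5000 = -128/703125 m
Load 3 — applied couple M₀=17 kN·m at a=2 m (b=L-a=6):
  y_3 = (R_Ax³/6 - M_Ax²/2 - M₀(x-a)²/2)/EI  [x>a] with R_A=153/64, M_A=-51/16 = ((153/64)·(32/5)³/6 - (-51/16)·(32/5)²/2 - 17·((32/5)-2)²/2)/5000 = 323/312500 m
Superposition: y = Σ y_i = -904849/351562500 m ≈ -0.002574 m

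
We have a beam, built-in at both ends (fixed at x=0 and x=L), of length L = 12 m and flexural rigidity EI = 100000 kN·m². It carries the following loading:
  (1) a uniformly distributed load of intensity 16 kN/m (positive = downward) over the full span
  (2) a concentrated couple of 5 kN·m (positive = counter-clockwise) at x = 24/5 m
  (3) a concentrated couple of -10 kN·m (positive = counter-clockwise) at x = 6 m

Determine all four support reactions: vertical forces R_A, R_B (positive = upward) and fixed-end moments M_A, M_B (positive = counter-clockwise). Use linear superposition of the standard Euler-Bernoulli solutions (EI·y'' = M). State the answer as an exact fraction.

Load 1 — uniform load w=16 kN/m over full span:
  R_A = wL/2 = 16·12/2 = 96 kN
  M_A = wL²/12 = 16·12²/12 = 192 kN·m
  R_B = wL/2 = 16·12/2 = 96 kN
  M_B = -wL²/12 = -16·12²/12 = -192 kN·m
Load 2 — applied couple M₀=5 kN·m at a=24/5 m (b=L-a=36/5):
  R_A = 6M₀ab/L³ = 6·5·(24/5)·(36/5)/12³ = 3/5 kN
  M_A = M₀b(2a-b)/L² = 5·(36/5)·(2·(24/5)-(36/5))/12² = 3/5 kN·m
  R_B = -6M₀ab/L³ = -6·5·(24/5)·(36/5)/12³ = -3/5 kN
  M_B = M₀a(2b-a)/L² = 5·(24/5)·(2·(36/5)-(24/5))/12² = 8/5 kN·m
Load 3 — applied couple M₀=-10 kN·m at a=6 m (b=L-a=6):
  R_A = 6M₀ab/L³ = 6·(-10)·6·6/12³ = -5/4 kN
  M_A = M₀b(2a-b)/L² = (-10)·6·(2·6-6)/12² = -5/2 kN·m
  R_B = -6M₀ab/L³ = -6·(-10)·6·6/12³ = 5/4 kN
  M_B = M₀a(2b-a)/L² = (-10)·6·(2·6-6)/12² = -5/2 kN·m
Superposition: R_A = 1907/20 kN, M_A = 1901/10 kN·m, R_B = 1933/20 kN, M_B = -1929/10 kN·m

R_A = 1907/20 kN, M_A = 1901/10 kN·m, R_B = 1933/20 kN, M_B = -1929/10 kN·m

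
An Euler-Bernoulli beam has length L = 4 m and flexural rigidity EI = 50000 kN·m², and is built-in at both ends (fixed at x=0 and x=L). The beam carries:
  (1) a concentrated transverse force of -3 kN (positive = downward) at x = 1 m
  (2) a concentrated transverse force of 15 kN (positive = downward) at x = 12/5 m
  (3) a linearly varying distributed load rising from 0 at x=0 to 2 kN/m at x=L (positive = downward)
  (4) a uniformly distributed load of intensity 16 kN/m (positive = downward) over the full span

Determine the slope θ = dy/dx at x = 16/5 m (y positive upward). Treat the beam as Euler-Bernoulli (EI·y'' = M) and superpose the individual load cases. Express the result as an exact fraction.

θ(16/5) = 45899/187500000 rad

Load 1 — point force P=-3 kN at a=1 m (b=L-a=3):
  θ_1 = Pa²(L-x)(2bL-(3b+a)(L-x))/(2L³EI)  [x>a] = (-3)·1²·(4-(16/5))·(2·3·4-(3·3+1)·(4-(16/5)))/(2·4³·50000) = -3/500000 rad
Load 2 — point force P=15 kN at a=12/5 m (b=L-a=8/5):
  θ_2 = Pa²(L-x)(2bL-(3b+a)(L-x))/(2L³EI)  [x>a] = 15·(12/5)²·(4-(16/5))·(2·(8/5)·4-(3·(8/5)+(12/5))·(4-(16/5)))/(2·4³·50000) = 297/3906250 rad
Load 3 — triangular load w₀=2 kN/m (0→w₀ over full span):
  θ_3 = -w₀(2x(L-x)(L-2x)(x+2L)+x²(L-x)²)/(120LEI) = -2·(2·(16/5)·(4-(16/5))·(4-2·(16/5))·((16/5)+2·4)+(16/5)²·(4-(16/5))²)/(120·4·50000) = 64/5859375 rad
Load 4 — uniform load w=16 kN/m over full span:
  θ_4 = -wx(L-x)(L-2x)/(12EI) = -16·(16/5)·(4-(16/5))·(4-2·(16/5))/(12·50000) = 64/390625 rad
Superposition: θ = Σ θ_i = 45899/187500000 rad ≈ 0.000245 rad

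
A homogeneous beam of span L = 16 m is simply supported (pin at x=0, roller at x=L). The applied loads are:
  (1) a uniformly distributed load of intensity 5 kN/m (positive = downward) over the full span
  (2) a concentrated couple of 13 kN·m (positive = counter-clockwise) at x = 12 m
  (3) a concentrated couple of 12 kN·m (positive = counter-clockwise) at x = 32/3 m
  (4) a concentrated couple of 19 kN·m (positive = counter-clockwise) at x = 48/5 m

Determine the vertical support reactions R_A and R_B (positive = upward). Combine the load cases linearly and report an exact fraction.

Load 1 — uniform load w=5 kN/m over full span:
  R_A = wL/2 = 5·16/2 = 40 kN
  R_B = wL/2 = 5·16/2 = 40 kN
Load 2 — applied couple M₀=13 kN·m at a=12 m (b=L-a=4):
  R_A = M₀/L = 13/16 kN
  R_B = -M₀/L = -13/16 kN
Load 3 — applied couple M₀=12 kN·m at a=32/3 m (b=L-a=16/3):
  R_A = M₀/L = 12/16 = 3/4 kN
  R_B = -M₀/L = -12/16 = -3/4 kN
Load 4 — applied couple M₀=19 kN·m at a=48/5 m (b=L-a=32/5):
  R_A = M₀/L = 19/16 kN
  R_B = -M₀/L = -19/16 kN
Superposition: R_A = 171/4 kN, R_B = 149/4 kN

R_A = 171/4 kN, R_B = 149/4 kN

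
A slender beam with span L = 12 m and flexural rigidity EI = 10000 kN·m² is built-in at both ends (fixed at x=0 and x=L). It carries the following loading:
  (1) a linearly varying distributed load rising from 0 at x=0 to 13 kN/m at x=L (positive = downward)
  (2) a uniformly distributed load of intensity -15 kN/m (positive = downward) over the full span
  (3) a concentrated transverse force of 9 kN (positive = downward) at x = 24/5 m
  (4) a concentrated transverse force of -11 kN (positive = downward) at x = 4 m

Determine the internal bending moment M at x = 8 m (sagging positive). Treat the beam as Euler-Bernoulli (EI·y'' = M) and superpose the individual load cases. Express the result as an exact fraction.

M(8) = -91024/3375 kN·m

Load 1 — triangular load w₀=13 kN/m (0→w₀ over full span):
  M_1 = 3w₀Lx/20 - w₀L²/30 - w₀x³/(6L) = 3·13·12·8/20 - 13·12²/30 - 13·8³/(6·12) = 1456/45 kN·m
Load 2 — uniform load w=-15 kN/m over full span:
  M_2 = wLx/2 - wL²/12 - wx²/2 = (-15)·12·8/2 - (-15)·12²/12 - (-15)·8²/2 = -60 kN·m
Load 3 — point force P=9 kN at a=24/5 m (b=L-a=36/5):
  M_3 = Pa²(a+3b)(L-x)/L³ - Pa²b/L²  [x>a] = 9·(24/5)²·((24/5)+3·(36/5))·(12-8)/12³ - 9·(24/5)²·(36/5)/12² = 288/125 kN·m
Load 4 — point force P=-11 kN at a=4 m (b=L-a=8):
  M_4 = Pa²(a+3b)(L-x)/L³ - Pa²b/L²  [x>a] = (-11)·4²·(4+3·8)·(12-8)/12³ - (-11)·4²·8/12² = -44/27 kN·m
Superposition: M = Σ M_i = -91024/3375 kN·m ≈ -26.970074 kN·m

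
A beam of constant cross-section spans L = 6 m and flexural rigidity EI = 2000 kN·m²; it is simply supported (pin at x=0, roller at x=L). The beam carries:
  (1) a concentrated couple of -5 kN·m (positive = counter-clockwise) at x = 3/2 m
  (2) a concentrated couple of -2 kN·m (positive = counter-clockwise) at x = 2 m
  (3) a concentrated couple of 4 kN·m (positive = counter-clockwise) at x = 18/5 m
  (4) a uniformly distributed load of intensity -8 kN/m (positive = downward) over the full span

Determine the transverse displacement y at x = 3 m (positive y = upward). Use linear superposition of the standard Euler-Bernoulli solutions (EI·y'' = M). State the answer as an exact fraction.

y(3) = 48329/800000 m

Load 1 — applied couple M₀=-5 kN·m at a=3/2 m (b=L-a=9/2):
  y_1 = (M₀x³/(6L)-M₀(x-a)²/2+C₁x)/EI  [x>a] with C₁=M₀(3b²-L²)/(6L)=-55/16 = ((-5)·3³/(6·6)-(-5)·(3-(3/2))²/2+(-55/16)·3)/2000 = -27/6400 m
Load 2 — applied couple M₀=-2 kN·m at a=2 m (b=L-a=4):
  y_2 = (M₀x³/(6L)-M₀(x-a)²/2+C₁x)/EI  [x>a] with C₁=M₀(3b²-L²)/(6L)=-2/3 = ((-2)·3³/(6·6)-(-2)·(3-2)²/2+(-2/3)·3)/2000 = -1/800 m
Load 3 — applied couple M₀=4 kN·m at a=18/5 m (b=L-a=12/5):
  y_3 = (M₀x³/(6L)+C₁x)/EI  [x≤a] with C₁=M₀(3b²-L²)/(6L)=-52/25 = (4·3³/(6·6)+(-52/25)·3)/2000 = -81/50000 m
Load 4 — uniform load w=-8 kN/m over full span:
  y_4 = -wx(L³-2Lx²+x³)/(24EI) = -(-8)·3·(6³-2·6·3²+3³)/(24·2000) = 27/400 m
Superposition: y = Σ y_i = 48329/800000 m ≈ 0.060411 m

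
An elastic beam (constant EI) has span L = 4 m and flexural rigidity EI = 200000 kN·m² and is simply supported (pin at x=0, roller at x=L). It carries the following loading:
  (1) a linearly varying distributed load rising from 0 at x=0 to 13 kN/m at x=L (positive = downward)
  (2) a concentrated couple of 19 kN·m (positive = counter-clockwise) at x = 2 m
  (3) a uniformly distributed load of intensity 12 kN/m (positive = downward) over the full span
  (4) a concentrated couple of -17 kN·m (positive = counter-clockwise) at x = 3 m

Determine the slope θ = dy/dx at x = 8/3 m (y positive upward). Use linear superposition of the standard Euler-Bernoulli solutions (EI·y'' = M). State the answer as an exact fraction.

θ(8/3) = 178357/1944000000 rad

Load 1 — triangular load w₀=13 kN/m (0→w₀ over full span):
  θ_1 = -w₀(7L⁴-30L²x²+15x⁴)/(360LEI) = -13·(7·4⁴-30·4²·(8/3)²+15·(8/3)⁴)/(360·4·200000) = 1183/30375000 rad
Load 2 — applied couple M₀=19 kN·m at a=2 m (b=L-a=2):
  θ_2 = (M₀x²/(2L)-M₀(x-a)+C₁)/EI  [x>a] with C₁=M₀(3b²-L²)/(6L)=-19/6 = (19·(8/3)²/(2·4)-19·((8/3)-2)+(-19/6))/200000 = 19/3600000 rad
Load 3 — uniform load w=12 kN/m over full span:
  θ_3 = -w(L³-6Lx²+4x³)/(24EI) = -12·(4³-6·4·(8/3)²+4·(8/3)³)/(24·200000) = 13/168750 rad
Load 4 — applied couple M₀=-17 kN·m at a=3 m (b=L-a=1):
  θ_4 = (M₀x²/(2L)+C₁)/EI  [x≤a] with C₁=M₀(3b²-L²)/(6L)=221/24 = ((-17)·(8/3)²/(2·4)+(221/24))/200000 = -17/576000 rad
Superposition: θ = Σ θ_i = 178357/1944000000 rad ≈ 0.000092 rad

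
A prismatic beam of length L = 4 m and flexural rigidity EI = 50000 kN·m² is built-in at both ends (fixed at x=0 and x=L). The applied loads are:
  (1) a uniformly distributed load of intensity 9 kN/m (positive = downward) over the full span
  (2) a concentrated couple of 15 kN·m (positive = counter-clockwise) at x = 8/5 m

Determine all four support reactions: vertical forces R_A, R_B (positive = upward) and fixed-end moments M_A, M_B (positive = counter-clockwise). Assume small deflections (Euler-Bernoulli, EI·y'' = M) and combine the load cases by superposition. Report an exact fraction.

Load 1 — uniform load w=9 kN/m over full span:
  R_A = wL/2 = 9·4/2 = 18 kN
  M_A = wL²/12 = 9·4²/12 = 12 kN·m
  R_B = wL/2 = 9·4/2 = 18 kN
  M_B = -wL²/12 = -9·4²/12 = -12 kN·m
Load 2 — applied couple M₀=15 kN·m at a=8/5 m (b=L-a=12/5):
  R_A = 6M₀ab/L³ = 6·15·(8/5)·(12/5)/4³ = 27/5 kN
  M_A = M₀b(2a-b)/L² = 15·(12/5)·(2·(8/5)-(12/5))/4² = 9/5 kN·m
  R_B = -6M₀ab/L³ = -6·15·(8/5)·(12/5)/4³ = -27/5 kN
  M_B = M₀a(2b-a)/L² = 15·(8/5)·(2·(12/5)-(8/5))/4² = 24/5 kN·m
Superposition: R_A = 117/5 kN, M_A = 69/5 kN·m, R_B = 63/5 kN, M_B = -36/5 kN·m

R_A = 117/5 kN, M_A = 69/5 kN·m, R_B = 63/5 kN, M_B = -36/5 kN·m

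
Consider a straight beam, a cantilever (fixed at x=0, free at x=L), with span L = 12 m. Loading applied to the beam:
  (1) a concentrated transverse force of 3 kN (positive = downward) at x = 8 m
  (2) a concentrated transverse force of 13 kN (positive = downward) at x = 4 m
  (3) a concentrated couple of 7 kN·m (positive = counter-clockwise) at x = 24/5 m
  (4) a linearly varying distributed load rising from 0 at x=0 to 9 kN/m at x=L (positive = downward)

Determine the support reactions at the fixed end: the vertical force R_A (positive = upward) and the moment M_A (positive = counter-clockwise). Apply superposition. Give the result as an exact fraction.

Load 1 — point force P=3 kN at a=8 m (b=L-a=4):
  R_A = P = 3 kN
  M_A = Pa = 3·8 = 24 kN·m
Load 2 — point force P=13 kN at a=4 m (b=L-a=8):
  R_A = P = 13 kN
  M_A = Pa = 13·4 = 52 kN·m
Load 3 — applied couple M₀=7 kN·m at a=24/5 m (b=L-a=36/5):
  R_A = 0 kN
  M_A = -M₀ = -7 kN·m
Load 4 — triangular load w₀=9 kN/m (0→w₀ over full span):
  R_A = w₀L/2 = 9·12/2 = 54 kN
  M_A = w₀L²/3 = 9·12²/3 = 432 kN·m
Superposition: R_A = 70 kN, M_A = 501 kN·m

R_A = 70 kN, M_A = 501 kN·m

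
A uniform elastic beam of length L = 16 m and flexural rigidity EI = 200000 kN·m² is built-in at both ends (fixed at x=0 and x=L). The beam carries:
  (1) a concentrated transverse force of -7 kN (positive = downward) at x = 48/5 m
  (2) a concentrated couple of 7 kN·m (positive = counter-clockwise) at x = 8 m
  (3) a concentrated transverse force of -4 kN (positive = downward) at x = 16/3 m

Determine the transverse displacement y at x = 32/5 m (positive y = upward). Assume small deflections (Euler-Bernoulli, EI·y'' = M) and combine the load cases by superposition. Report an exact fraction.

y(32/5) = 125182/146484375 m

Load 1 — point force P=-7 kN at a=48/5 m (b=L-a=32/5):
  y_1 = -Pb²x²(3aL-(3a+b)x)/(6L³EI)  [x≤a] = -(-7)·(32/5)²·(32/5)²·(3·(48/5)·16-(3·(48/5)+(32/5))·(32/5))/(6·16³·200000) = 82432/146484375 m
Load 2 — applied couple M₀=7 kN·m at a=8 m (b=L-a=8):
  y_2 = (R_Ax³/6 - M_Ax²/2)/EI  [x≤a] with R_A=21/32, M_A=7/4 = ((21/32)·(32/5)³/6 - (7/4)·(32/5)²/2)/200000 = -14/390625 m
Load 3 — point force P=-4 kN at a=16/3 m (b=L-a=32/3):
  y_3 = -Pa²(L-x)²(3bL-(3b+a)(L-x))/(6L³EI)  [x>a] = -(-4)·(16/3)²·(16-(32/5))²·(3·(32/3)·16-(3·(32/3)+(16/3))·(16-(32/5)))/(6·16³·200000) = 128/390625 m
Superposition: y = Σ y_i = 125182/146484375 m ≈ 0.000855 m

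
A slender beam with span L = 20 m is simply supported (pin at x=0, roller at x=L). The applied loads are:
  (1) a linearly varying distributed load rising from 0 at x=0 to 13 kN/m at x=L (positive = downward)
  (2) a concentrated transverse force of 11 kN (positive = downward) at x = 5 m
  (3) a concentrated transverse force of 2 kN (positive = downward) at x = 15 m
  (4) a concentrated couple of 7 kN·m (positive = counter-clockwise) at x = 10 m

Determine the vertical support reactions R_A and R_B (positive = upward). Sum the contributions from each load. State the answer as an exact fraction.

R_A = 1573/30 kN, R_B = 2717/30 kN

Load 1 — triangular load w₀=13 kN/m (0→w₀ over full span):
  R_A = w₀L/6 = 13·20/6 = 130/3 kN
  R_B = w₀L/3 = 13·20/3 = 260/3 kN
Load 2 — point force P=11 kN at a=5 m (b=L-a=15):
  R_A = Pb/L = 11·15/20 = 33/4 kN
  R_B = Pa/L = 11·5/20 = 11/4 kN
Load 3 — point force P=2 kN at a=15 m (b=L-a=5):
  R_A = Pb/L = 2·5/20 = 1/2 kN
  R_B = Pa/L = 2·15/20 = 3/2 kN
Load 4 — applied couple M₀=7 kN·m at a=10 m (b=L-a=10):
  R_A = M₀/L = 7/20 kN
  R_B = -M₀/L = -7/20 kN
Superposition: R_A = 1573/30 kN, R_B = 2717/30 kN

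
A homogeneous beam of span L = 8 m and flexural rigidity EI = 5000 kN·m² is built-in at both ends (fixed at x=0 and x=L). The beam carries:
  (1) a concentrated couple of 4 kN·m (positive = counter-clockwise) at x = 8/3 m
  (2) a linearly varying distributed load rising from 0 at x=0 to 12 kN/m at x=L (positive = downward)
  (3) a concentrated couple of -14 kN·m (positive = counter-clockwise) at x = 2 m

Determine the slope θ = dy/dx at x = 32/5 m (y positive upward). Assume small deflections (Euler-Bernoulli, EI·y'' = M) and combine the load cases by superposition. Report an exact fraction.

Load 1 — applied couple M₀=4 kN·m at a=8/3 m (b=L-a=16/3):
  θ_1 = (R_Ax²/2 - M_Ax - M₀(x-a))/EI  [x>a] with R_A=2/3, M_A=0 = ((2/3)·(32/5)²/2 - 0·(32/5) - 4·((32/5)-(8/3)))/5000 = -4/15625 rad
Load 2 — triangular load w₀=12 kN/m (0→w₀ over full span):
  θ_2 = -w₀(2x(L-x)(L-2x)(x+2L)+x²(L-x)²)/(120LEI) = -12·(2·(32/5)·(8-(32/5))·(8-2·(32/5))·((32/5)+2·8)+(32/5)²·(8-(32/5))²)/(120·8·5000) = 2048/390625 rad
Load 3 — applied couple M₀=-14 kN·m at a=2 m (b=L-a=6):
  θ_3 = (R_Ax²/2 - M_Ax - M₀(x-a))/EI  [x>a] with R_A=-63/32, M_A=21/8 = ((-63/32)·(32/5)²/2 - (21/8)·(32/5) - (-14)·((32/5)-2))/5000 = 14/15625 rad
Superposition: θ = Σ θ_i = 2298/390625 rad ≈ 0.005883 rad

θ(32/5) = 2298/390625 rad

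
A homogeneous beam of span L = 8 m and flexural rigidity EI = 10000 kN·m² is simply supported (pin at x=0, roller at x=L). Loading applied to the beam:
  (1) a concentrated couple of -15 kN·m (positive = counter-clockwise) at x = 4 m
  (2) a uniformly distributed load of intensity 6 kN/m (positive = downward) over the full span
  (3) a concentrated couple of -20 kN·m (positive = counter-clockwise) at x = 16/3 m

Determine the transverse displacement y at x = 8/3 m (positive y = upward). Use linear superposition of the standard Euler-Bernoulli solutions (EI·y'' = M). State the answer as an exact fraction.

y(8/3) = -2341/101250 m

Load 1 — applied couple M₀=-15 kN·m at a=4 m (b=L-a=4):
  y_1 = (M₀x³/(6L)+C₁x)/EI  [x≤a] with C₁=M₀(3b²-L²)/(6L)=5 = ((-15)·(8/3)³/(6·8)+5·(8/3))/10000 = 1/1350 m
Load 2 — uniform load w=6 kN/m over full span:
  y_2 = -wx(L³-2Lx²+x³)/(24EI) = -6·(8/3)·(8³-2·8·(8/3)²+(8/3)³)/(24·10000) = -1408/50625 m
Load 3 — applied couple M₀=-20 kN·m at a=16/3 m (b=L-a=8/3):
  y_3 = (M₀x³/(6L)+C₁x)/EI  [x≤a] with C₁=M₀(3b²-L²)/(6L)=160/9 = ((-20)·(8/3)³/(6·8)+(160/9)·(8/3))/10000 = 8/2025 m
Superposition: y = Σ y_i = -2341/101250 m ≈ -0.023121 m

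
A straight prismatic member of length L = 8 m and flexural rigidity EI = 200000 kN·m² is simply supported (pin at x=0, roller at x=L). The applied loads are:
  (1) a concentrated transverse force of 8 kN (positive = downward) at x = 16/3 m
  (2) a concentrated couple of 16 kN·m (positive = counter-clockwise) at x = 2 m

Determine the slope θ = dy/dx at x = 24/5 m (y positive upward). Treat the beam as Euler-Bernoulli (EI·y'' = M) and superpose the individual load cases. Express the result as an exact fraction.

Load 1 — point force P=8 kN at a=16/3 m (b=L-a=8/3):
  θ_1 = -Pb(L²-b²-3x²)/(6LEI)  [x≤a] = -8·(8/3)·(8²-(8/3)²-3·(24/5)²)/(6·8·200000) = 172/6328125 rad
Load 2 — applied couple M₀=16 kN·m at a=2 m (b=L-a=6):
  θ_2 = (M₀x²/(2L)-M₀(x-a)+C₁)/EI  [x>a] with C₁=M₀(3b²-L²)/(6L)=44/3 = (16·(24/5)²/(2·8)-16·((24/5)-2)+(44/3))/200000 = -133/3750000 rad
Superposition: θ = Σ θ_i = -839/101250000 rad ≈ -0.000008 rad

θ(24/5) = -839/101250000 rad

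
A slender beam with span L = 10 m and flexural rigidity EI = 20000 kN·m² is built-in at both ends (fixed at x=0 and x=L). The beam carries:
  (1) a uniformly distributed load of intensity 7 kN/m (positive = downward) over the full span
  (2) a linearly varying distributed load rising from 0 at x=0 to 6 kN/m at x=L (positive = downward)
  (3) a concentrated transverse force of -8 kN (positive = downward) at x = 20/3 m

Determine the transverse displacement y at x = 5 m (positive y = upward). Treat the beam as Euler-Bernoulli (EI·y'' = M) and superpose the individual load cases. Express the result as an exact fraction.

Load 1 — uniform load w=7 kN/m over full span:
  y_1 = -wx²(L-x)²/(24EI) = -7·5²·(10-5)²/(24·20000) = -7/768 m
Load 2 — triangular load w₀=6 kN/m (0→w₀ over full span):
  y_2 = -w₀x²(L-x)²(x+2L)/(120LEI) = -6·5²·(10-5)²·(5+2·10)/(120·10·20000) = -1/256 m
Load 3 — point force P=-8 kN at a=20/3 m (b=L-a=10/3):
  y_3 = -Pb²x²(3aL-(3a+b)x)/(6L³EI)  [x≤a] = -(-8)·(10/3)²·5²·(3·(20/3)·10-(3·(20/3)+(10/3))·5)/(6·10³·20000) = 1/648 m
Superposition: y = Σ y_i = -119/10368 m ≈ -0.011478 m

y(5) = -119/10368 m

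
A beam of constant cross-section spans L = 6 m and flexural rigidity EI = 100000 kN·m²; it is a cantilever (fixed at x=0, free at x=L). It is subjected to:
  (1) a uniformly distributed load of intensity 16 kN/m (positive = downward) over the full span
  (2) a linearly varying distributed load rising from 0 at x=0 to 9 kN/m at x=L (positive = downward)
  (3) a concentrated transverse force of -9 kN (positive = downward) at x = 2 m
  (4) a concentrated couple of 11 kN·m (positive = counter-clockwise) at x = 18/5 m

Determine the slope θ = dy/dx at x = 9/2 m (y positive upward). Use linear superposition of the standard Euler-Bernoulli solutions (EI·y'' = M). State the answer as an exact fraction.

Load 1 — uniform load w=16 kN/m over full span:
  θ_1 = -wx(x²-3Lx+3L²)/(6EI) = -16·(9/2)·((9/2)²-3·6·(9/2)+3·6²)/(6·100000) = -567/100000 rad
Load 2 — triangular load w₀=9 kN/m (0→w₀ over full span):
  θ_2 = (w₀Lx²/4-w₀L²x/3-w₀x⁴/(24L))/EI = (9·6·(9/2)²/4-9·6²·(9/2)/3-9·(9/2)⁴/(24·6))/100000 = -60993/25600000 rad
Load 3 — point force P=-9 kN at a=2 m (b=L-a=4):
  θ_3 = -Pa²/(2EI)  [x>a] = -(-9)·2²/(2·100000) = 9/50000 rad
Load 4 — applied couple M₀=11 kN·m at a=18/5 m (b=L-a=12/5):
  θ_4 = M₀a/EI  [x>a] = 11·(18/5)/100000 = 99/250000 rad
Superposition: θ = Σ θ_i = -956997/128000000 rad ≈ -0.007477 rad

θ(9/2) = -956997/128000000 rad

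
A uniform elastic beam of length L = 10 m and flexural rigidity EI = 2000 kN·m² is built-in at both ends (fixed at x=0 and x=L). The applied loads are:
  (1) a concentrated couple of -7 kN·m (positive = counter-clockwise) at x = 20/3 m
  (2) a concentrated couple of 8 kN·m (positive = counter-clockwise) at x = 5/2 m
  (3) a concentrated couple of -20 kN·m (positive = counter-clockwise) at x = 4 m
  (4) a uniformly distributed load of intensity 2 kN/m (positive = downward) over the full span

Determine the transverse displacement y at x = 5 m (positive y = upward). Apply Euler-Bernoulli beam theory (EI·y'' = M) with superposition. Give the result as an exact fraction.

y(5) = -359/14400 m

Load 1 — applied couple M₀=-7 kN·m at a=20/3 m (b=L-a=10/3):
  y_1 = (R_Ax³/6 - M_Ax²/2)/EI  [x≤a] with R_A=-14/15, M_A=-7/3 = ((-14/15)·5³/6 - (-7/3)·5²/2)/2000 = 7/1440 m
Load 2 — applied couple M₀=8 kN·m at a=5/2 m (b=L-a=15/2):
  y_2 = (R_Ax³/6 - M_Ax²/2 - M₀(x-a)²/2)/EI  [x>a] with R_A=9/10, M_A=-3/2 = ((9/10)·5³/6 - (-3/2)·5²/2 - 8·(5-(5/2))²/2)/2000 = 1/160 m
Load 3 — applied couple M₀=-20 kN·m at a=4 m (b=L-a=6):
  y_3 = (R_Ax³/6 - M_Ax²/2 - M₀(x-a)²/2)/EI  [x>a] with R_A=-72/25, M_A=-12/5 = ((-72/25)·5³/6 - (-12/5)·5²/2 - (-20)·(5-4)²/2)/2000 = -1/100 m
Load 4 — uniform load w=2 kN/m over full span:
  y_4 = -wx²(L-x)²/(24EI) = -2·5²·(10-5)²/(24·2000) = -5/192 m
Superposition: y = Σ y_i = -359/14400 m ≈ -0.024931 m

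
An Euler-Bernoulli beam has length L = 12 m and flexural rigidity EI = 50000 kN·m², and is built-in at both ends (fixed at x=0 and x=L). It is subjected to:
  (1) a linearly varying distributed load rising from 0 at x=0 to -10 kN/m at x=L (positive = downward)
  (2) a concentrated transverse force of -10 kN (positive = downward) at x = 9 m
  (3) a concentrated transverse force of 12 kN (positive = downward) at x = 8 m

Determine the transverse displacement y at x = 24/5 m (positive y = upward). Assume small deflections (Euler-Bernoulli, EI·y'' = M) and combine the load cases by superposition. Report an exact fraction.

y(24/5) = 163549/39062500 m

Load 1 — triangular load w₀=-10 kN/m (0→w₀ over full span):
  y_1 = -w₀x²(L-x)²(x+2L)/(120LEI) = -(-10)·(24/5)²·(12-(24/5))²·((24/5)+2·12)/(120·12·50000) = 46656/9765625 m
Load 2 — point force P=-10 kN at a=9 m (b=L-a=3):
  y_2 = -Pb²x²(3aL-(3a+b)x)/(6L³EI)  [x≤a] = -(-10)·3²·(24/5)²·(3·9·12-(3·9+3)·(24/5))/(6·12³·50000) = 9/12500 m
Load 3 — point force P=12 kN at a=8 m (b=L-a=4):
  y_3 = -Pb²x²(3aL-(3a+b)x)/(6L³EI)  [x≤a] = -12·4²·(24/5)²·(3·8·12-(3·8+4)·(24/5))/(6·12³·50000) = -512/390625 m
Superposition: y = Σ y_i = 163549/39062500 m ≈ 0.004187 m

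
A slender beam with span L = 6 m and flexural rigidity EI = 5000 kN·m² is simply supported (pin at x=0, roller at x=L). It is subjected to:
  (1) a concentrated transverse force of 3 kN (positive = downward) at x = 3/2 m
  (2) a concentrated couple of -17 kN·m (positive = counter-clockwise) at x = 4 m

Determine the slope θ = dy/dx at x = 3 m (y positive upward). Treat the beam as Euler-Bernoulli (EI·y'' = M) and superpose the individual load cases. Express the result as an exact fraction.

Load 1 — point force P=3 kN at a=3/2 m (b=L-a=9/2):
  θ_1 = -Pa(2L²-6Lx+3x²+a²)/(6LEI)  [x>a] = -3·(3/2)·(2·6²-6·6·3+3·3²+(3/2)²)/(6·6·5000) = 27/160000 rad
Load 2 — applied couple M₀=-17 kN·m at a=4 m (b=L-a=2):
  θ_2 = (M₀x²/(2L)+C₁)/EI  [x≤a] with C₁=M₀(3b²-L²)/(6L)=34/3 = ((-17)·3²/(2·6)+(34/3))/5000 = -17/60000 rad
Superposition: θ = Σ θ_i = -11/96000 rad ≈ -0.000115 rad

θ(3) = -11/96000 rad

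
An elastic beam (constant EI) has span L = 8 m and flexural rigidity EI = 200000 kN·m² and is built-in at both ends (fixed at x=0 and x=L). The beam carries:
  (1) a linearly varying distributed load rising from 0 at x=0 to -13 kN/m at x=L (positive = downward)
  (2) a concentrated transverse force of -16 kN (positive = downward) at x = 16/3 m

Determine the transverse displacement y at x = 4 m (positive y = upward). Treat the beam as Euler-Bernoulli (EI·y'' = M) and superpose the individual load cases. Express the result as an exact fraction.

Load 1 — triangular load w₀=-13 kN/m (0→w₀ over full span):
  y_1 = -w₀x²(L-x)²(x+2L)/(120LEI) = -(-13)·4²·(8-4)²·(4+2·8)/(120·8·200000) = 13/37500 m
Load 2 — point force P=-16 kN at a=16/3 m (b=L-a=8/3):
  y_2 = -Pb²x²(3aL-(3a+b)x)/(6L³EI)  [x≤a] = -(-16)·(8/3)²·4²·(3·(16/3)·8-(3·(16/3)+(8/3))·4)/(6·8³·200000) = 8/50625 m
Superposition: y = Σ y_i = 511/1012500 m ≈ 0.000505 m

y(4) = 511/1012500 m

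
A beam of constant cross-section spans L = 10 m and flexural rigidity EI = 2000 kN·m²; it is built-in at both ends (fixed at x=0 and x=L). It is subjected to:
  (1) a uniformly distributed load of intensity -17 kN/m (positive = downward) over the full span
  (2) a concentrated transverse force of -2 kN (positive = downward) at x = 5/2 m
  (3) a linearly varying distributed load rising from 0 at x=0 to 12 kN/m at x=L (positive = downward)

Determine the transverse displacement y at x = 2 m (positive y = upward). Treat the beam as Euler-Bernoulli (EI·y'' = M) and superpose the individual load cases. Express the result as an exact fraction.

Load 1 — uniform load w=-17 kN/m over full span:
  y_1 = -wx²(L-x)²/(24EI) = -(-17)·2²·(10-2)²/(24·2000) = 34/375 m
Load 2 — point force P=-2 kN at a=5/2 m (b=L-a=15/2):
  y_2 = -Pb²x²(3aL-(3a+b)x)/(6L³EI)  [x≤a] = -(-2)·(15/2)²·2²·(3·(5/2)·10-(3·(5/2)+(15/2))·2)/(6·10³·2000) = 27/16000 m
Load 3 — triangular load w₀=12 kN/m (0→w₀ over full span):
  y_3 = -w₀x²(L-x)²(x+2L)/(120LEI) = -12·2²·(10-2)²·(2+2·10)/(120·10·2000) = -88/3125 m
Superposition: y = Σ y_i = 77033/1200000 m ≈ 0.064194 m

y(2) = 77033/1200000 m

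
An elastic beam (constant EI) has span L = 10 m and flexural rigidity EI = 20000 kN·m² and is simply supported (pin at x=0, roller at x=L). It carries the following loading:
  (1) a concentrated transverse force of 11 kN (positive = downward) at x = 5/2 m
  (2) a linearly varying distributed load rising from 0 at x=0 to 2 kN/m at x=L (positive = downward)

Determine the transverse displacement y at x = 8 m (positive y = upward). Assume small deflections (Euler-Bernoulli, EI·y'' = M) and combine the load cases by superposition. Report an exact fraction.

y(8) = -196261/24000000 m

Load 1 — point force P=11 kN at a=5/2 m (b=L-a=15/2):
  y_1 = -Pa(L-x)(2Lx-a²-x²)/(6LEI)  [x>a] = -11·(5/2)·(10-8)·(2·10·8-(5/2)²-8²)/(6·10·20000) = -3949/960000 m
Load 2 — triangular load w₀=2 kN/m (0→w₀ over full span):
  y_2 = -w₀x(7L⁴-10L²x²+3x⁴)/(360LEI) = -2·8·(7·10⁴-10·10²·8²+3·8⁴)/(360·10·20000) = -127/31250 m
Superposition: y = Σ y_i = -196261/24000000 m ≈ -0.008178 m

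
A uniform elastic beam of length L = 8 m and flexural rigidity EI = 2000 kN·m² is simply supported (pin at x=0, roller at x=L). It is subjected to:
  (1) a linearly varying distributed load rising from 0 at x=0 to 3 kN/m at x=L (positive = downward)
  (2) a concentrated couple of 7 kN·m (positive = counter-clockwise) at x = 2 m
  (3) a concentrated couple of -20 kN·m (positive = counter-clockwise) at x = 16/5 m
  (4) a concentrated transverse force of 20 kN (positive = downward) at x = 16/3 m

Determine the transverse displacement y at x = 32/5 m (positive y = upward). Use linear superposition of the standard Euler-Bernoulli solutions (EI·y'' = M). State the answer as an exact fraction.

y(32/5) = -111501539/1265625000 m

Load 1 — triangular load w₀=3 kN/m (0→w₀ over full span):
  y_1 = -w₀x(7L⁴-10L²x²+3x⁴)/(360LEI) = -3·(32/5)·(7·8⁴-10·8²·(32/5)²+3·(32/5)⁴)/(360·8·2000) = -48768/1953125 m
Load 2 — applied couple M₀=7 kN·m at a=2 m (b=L-a=6):
  y_2 = (M₀x³/(6L)-M₀(x-a)²/2+C₁x)/EI  [x>a] with C₁=M₀(3b²-L²)/(6L)=77/12 = (7·(32/5)³/(6·8)-7·((32/5)-2)²/2+(77/12)·(32/5))/2000 = 721/125000 m
Load 3 — applied couple M₀=-20 kN·m at a=16/5 m (b=L-a=24/5):
  y_3 = (M₀x³/(6L)-M₀(x-a)²/2+C₁x)/EI  [x>a] with C₁=M₀(3b²-L²)/(6L)=-32/15 = ((-20)·(32/5)³/(6·8)-(-20)·((32/5)-(16/5))²/2+(-32/15)·(32/5))/2000 = -32/3125 m
Load 4 — point force P=20 kN at a=16/3 m (b=L-a=8/3):
  y_4 = -Pa(L-x)(2Lx-a²-x²)/(6LEI)  [x>a] = -20·(16/3)·(8-(32/5))·(2·8·(32/5)-(16/3)²-(32/5)²)/(6·8·2000) = -14848/253125 m
Superposition: y = Σ y_i = -111501539/1265625000 m ≈ -0.088100 m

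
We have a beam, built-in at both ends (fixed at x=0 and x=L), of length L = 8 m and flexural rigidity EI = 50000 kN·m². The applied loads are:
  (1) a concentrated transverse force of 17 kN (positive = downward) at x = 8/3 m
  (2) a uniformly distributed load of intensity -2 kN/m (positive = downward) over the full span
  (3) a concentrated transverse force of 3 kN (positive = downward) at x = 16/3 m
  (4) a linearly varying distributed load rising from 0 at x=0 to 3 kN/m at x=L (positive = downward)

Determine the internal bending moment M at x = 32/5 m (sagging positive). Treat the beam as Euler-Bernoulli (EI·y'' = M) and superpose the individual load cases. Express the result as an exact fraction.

M(32/5) = -2632/1125 kN·m

Load 1 — point force P=17 kN at a=8/3 m (b=L-a=16/3):
  M_1 = Pa²(a+3b)(L-x)/L³ - Pa²b/L²  [x>a] = 17·(8/3)²·((8/3)+3·(16/3))·(8-(32/5))/8³ - 17·(8/3)²·(16/3)/8² = -136/45 kN·m
Load 2 — uniform load w=-2 kN/m over full span:
  M_2 = wLx/2 - wL²/12 - wx²/2 = (-2)·8·(32/5)/2 - (-2)·8²/12 - (-2)·(32/5)²/2 = 32/75 kN·m
Load 3 — point force P=3 kN at a=16/3 m (b=L-a=8/3):
  M_3 = Pa²(a+3b)(L-x)/L³ - Pa²b/L²  [x>a] = 3·(16/3)²·((16/3)+3·(8/3))·(8-(32/5))/8³ - 3·(16/3)²·(8/3)/8² = 0 kN·m
Load 4 — triangular load w₀=3 kN/m (0→w₀ over full span):
  M_4 = 3w₀Lx/20 - w₀L²/30 - w₀x³/(6L) = 3·3·8·(32/5)/20 - 3·8²/30 - 3·(32/5)³/(6·8) = 32/125 kN·m
Superposition: M = Σ M_i = -2632/1125 kN·m ≈ -2.339556 kN·m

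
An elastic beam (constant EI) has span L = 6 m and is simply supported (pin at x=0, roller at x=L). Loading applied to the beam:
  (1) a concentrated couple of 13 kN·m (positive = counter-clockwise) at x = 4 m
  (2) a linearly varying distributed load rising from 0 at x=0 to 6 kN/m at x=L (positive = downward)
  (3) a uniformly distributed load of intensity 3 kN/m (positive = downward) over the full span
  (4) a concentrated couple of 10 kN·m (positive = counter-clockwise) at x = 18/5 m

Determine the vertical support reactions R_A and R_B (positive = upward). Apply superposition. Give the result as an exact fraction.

Load 1 — applied couple M₀=13 kN·m at a=4 m (b=L-a=2):
  R_A = M₀/L = 13/6 kN
  R_B = -M₀/L = -13/6 kN
Load 2 — triangular load w₀=6 kN/m (0→w₀ over full span):
  R_A = w₀L/6 = 6·6/6 = 6 kN
  R_B = w₀L/3 = 6·6/3 = 12 kN
Load 3 — uniform load w=3 kN/m over full span:
  R_A = wL/2 = 3·6/2 = 9 kN
  R_B = wL/2 = 3·6/2 = 9 kN
Load 4 — applied couple M₀=10 kN·m at a=18/5 m (b=L-a=12/5):
  R_A = M₀/L = 10/6 = 5/3 kN
  R_B = -M₀/L = -10/6 = -5/3 kN
Superposition: R_A = 113/6 kN, R_B = 103/6 kN

R_A = 113/6 kN, R_B = 103/6 kN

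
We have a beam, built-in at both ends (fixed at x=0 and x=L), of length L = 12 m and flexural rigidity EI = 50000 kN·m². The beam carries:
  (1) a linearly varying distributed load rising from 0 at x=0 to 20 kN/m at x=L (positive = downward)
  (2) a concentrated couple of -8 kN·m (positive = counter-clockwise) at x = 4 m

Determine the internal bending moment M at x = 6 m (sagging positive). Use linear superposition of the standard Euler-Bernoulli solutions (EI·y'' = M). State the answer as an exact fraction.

M(6) = 188/3 kN·m

Load 1 — triangular load w₀=20 kN/m (0→w₀ over full span):
  M_1 = 3w₀Lx/20 - w₀L²/30 - w₀x³/(6L) = 3·20·12·6/20 - 20·12²/30 - 20·6³/(6·12) = 60 kN·m
Load 2 — applied couple M₀=-8 kN·m at a=4 m (b=L-a=8):
  M_2 = R_Ax - M_A - M₀  [x>a] with R_A=-8/9, M_A=0 = (-8/9)·6 - 0 - (-8) = 8/3 kN·m
Superposition: M = Σ M_i = 188/3 kN·m ≈ 62.666667 kN·m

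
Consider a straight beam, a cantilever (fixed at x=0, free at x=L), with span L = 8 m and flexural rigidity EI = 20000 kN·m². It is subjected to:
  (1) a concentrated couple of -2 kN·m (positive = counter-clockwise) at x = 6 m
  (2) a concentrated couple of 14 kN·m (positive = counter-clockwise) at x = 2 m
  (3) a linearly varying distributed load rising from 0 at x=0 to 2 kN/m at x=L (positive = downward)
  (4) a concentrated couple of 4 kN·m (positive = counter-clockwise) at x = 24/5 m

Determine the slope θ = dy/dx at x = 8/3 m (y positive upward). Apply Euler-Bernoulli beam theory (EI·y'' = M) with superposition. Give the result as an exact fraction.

Load 1 — applied couple M₀=-2 kN·m at a=6 m (b=L-a=2):
  θ_1 = M₀x/EI  [x≤a] = (-2)·(8/3)/20000 = -1/3750 rad
Load 2 — applied couple M₀=14 kN·m at a=2 m (b=L-a=6):
  θ_2 = M₀a/EI  [x>a] = 14·2/20000 = 7/5000 rad
Load 3 — triangular load w₀=2 kN/m (0→w₀ over full span):
  θ_3 = (w₀Lx²/4-w₀L²x/3-w₀x⁴/(24L))/EI = (2·8·(8/3)²/4-2·8²·(8/3)/3-2·(8/3)⁴/(24·8))/20000 = -652/151875 rad
Load 4 — applied couple M₀=4 kN·m at a=24/5 m (b=L-a=16/5):
  θ_4 = M₀x/EI  [x≤a] = 4·(8/3)/20000 = 1/1875 rad
Superposition: θ = Σ θ_i = -3191/1215000 rad ≈ -0.002626 rad

θ(8/3) = -3191/1215000 rad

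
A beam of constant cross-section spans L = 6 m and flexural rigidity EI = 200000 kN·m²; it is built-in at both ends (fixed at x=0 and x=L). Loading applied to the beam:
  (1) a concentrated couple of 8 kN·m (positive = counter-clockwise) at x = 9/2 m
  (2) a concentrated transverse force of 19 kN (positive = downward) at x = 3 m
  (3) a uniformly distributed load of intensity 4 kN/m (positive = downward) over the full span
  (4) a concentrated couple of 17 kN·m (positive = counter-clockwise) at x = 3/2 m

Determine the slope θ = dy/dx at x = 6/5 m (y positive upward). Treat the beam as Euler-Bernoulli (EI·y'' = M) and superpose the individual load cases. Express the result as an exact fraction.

θ(6/5) = -3243/50000000 rad

Load 1 — applied couple M₀=8 kN·m at a=9/2 m (b=L-a=3/2):
  θ_1 = (R_Ax²/2 - M_Ax)/EI  [x≤a] with R_A=3/2, M_A=5/2 = ((3/2)·(6/5)²/2 - (5/2)·(6/5))/200000 = -3/312500 rad
Load 2 — point force P=19 kN at a=3 m (b=L-a=3):
  θ_2 = -Pb²x(2aL-(3a+b)x)/(2L³EI)  [x≤a] = -19·3²·(6/5)·(2·3·6-(3·3+3)·(6/5))/(2·6³·200000) = -513/10000000 rad
Load 3 — uniform load w=4 kN/m over full span:
  θ_3 = -wx(L-x)(L-2x)/(12EI) = -4·(6/5)·(6-(6/5))·(6-2·(6/5))/(12·200000) = -27/781250 rad
Load 4 — applied couple M₀=17 kN·m at a=3/2 m (b=L-a=9/2):
  θ_4 = (R_Ax²/2 - M_Ax)/EI  [x≤a] with R_A=51/16, M_A=-51/16 = ((51/16)·(6/5)²/2 - (-51/16)·(6/5))/200000 = 153/5000000 rad
Superposition: θ = Σ θ_i = -3243/50000000 rad ≈ -0.000065 rad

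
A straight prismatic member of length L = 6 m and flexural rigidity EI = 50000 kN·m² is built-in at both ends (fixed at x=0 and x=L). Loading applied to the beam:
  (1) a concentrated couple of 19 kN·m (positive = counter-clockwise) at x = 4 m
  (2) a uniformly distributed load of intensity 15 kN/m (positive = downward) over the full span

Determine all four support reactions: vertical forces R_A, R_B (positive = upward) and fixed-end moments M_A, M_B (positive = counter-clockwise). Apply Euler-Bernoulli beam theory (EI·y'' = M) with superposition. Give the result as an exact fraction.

R_A = 443/9 kN, M_A = 154/3 kN·m, R_B = 367/9 kN, M_B = -45 kN·m

Load 1 — applied couple M₀=19 kN·m at a=4 m (b=L-a=2):
  R_A = 6M₀ab/L³ = 6·19·4·2/6³ = 38/9 kN
  M_A = M₀b(2a-b)/L² = 19·2·(2·4-2)/6² = 19/3 kN·m
  R_B = -6M₀ab/L³ = -6·19·4·2/6³ = -38/9 kN
  M_B = M₀a(2b-a)/L² = 19·4·(2·2-4)/6² = 0 kN·m
Load 2 — uniform load w=15 kN/m over full span:
  R_A = wL/2 = 15·6/2 = 45 kN
  M_A = wL²/12 = 15·6²/12 = 45 kN·m
  R_B = wL/2 = 15·6/2 = 45 kN
  M_B = -wL²/12 = -15·6²/12 = -45 kN·m
Superposition: R_A = 443/9 kN, M_A = 154/3 kN·m, R_B = 367/9 kN, M_B = -45 kN·m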